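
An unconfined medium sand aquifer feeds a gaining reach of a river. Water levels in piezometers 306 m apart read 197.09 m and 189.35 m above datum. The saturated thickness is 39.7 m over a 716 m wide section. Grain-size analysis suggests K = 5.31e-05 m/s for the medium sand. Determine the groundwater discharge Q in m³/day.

3300

Convert K: 5.31e-05 m/s × 86400 = 4.588 m/day.
Cross-sectional area A = 716 × 39.7 = 28425 m².
Hydraulic gradient i = (197.09 − 189.35) / 306 = 7.74 / 306 = 0.02529.
Darcy's law: Q = K · A · i = 4.588 × 28425 × 0.02529 = 3299 m³/day.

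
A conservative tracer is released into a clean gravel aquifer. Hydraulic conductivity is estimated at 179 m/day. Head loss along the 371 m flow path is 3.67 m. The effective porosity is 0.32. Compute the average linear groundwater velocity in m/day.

5.53

Hydraulic gradient i = Δh / L = 3.67 / 371 = 0.009892.
Darcy flux q = K · i = 179.0 × 0.009892 = 1.771 m/day.
Seepage velocity v = q / n_e = 1.771 / 0.32 = 5.533 m/day.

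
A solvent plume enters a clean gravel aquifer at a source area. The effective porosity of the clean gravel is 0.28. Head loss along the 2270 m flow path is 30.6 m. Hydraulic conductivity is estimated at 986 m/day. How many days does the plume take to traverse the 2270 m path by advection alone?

Hydraulic gradient i = Δh / L = 30.6 / 2270 = 0.01348.
Darcy flux q = K · i = 986.0 × 0.01348 = 13.29 m/day.
Seepage velocity v = q / n_e = 13.29 / 0.28 = 47.47 m/day.
Travel time t = L / v = 2270 / 47.47 = 47.82 days.

47.8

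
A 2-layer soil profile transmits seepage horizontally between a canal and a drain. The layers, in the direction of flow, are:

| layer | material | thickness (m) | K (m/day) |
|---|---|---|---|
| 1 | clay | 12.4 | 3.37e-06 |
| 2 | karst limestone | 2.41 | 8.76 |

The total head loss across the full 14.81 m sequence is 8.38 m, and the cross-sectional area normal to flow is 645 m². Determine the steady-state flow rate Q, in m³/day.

Flow is perpendicular to layering, so the layers act in series and the equivalent K is the thickness-weighted harmonic mean.
Total thickness L = 12.4 + 2.41 = 14.81 m.
Σ(b_i/K_i) = 12.4/3.37e-06 + 2.41/8.76 = 3.680e+06 d.
K_eq = L / Σ(b_i/K_i) = 14.81 / 3.680e+06 = 4.025e-06 m/day.
Q = K_eq · A · (Δh/L) = 4.025e-06 × 645 × (8.38/14.81) = 0.001469 m³/day.

0.00147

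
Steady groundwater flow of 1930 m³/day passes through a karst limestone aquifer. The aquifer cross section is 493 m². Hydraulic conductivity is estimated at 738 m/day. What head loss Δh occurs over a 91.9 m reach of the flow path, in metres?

0.487

From Q = K·A·i, i = Q / (K·A) = 1930 / (738.0 × 493.0) = 0.005305.
Head loss Δh = i · L = 0.005305 × 91.9 = 0.4875 m.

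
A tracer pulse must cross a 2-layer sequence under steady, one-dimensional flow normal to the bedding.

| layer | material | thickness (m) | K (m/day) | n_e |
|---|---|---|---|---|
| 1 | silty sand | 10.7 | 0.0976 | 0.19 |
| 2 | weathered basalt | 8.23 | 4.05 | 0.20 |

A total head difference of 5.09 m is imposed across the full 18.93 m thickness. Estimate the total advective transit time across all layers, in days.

80.7

With flow normal to the layers, continuity requires the same specific discharge q through every layer.
Σ(b_i/K_i) = 10.7/0.0976 + 8.23/4.05 = 111.7 d.
q = Δh / Σ(b_i/K_i) = 5.09 / 111.7 = 0.04558 m/day.
In each layer the seepage velocity is v_i = q/n_i, so the layer transit time is t_i = b_i·n_i / q:
  layer 1 (silty sand): t_1 = 10.7 × 0.19 / 0.04558 = 44.60 d
  layer 2 (weathered basalt): t_2 = 8.23 × 0.20 / 0.04558 = 36.11 d
Total t = Σ t_i = 80.71 days.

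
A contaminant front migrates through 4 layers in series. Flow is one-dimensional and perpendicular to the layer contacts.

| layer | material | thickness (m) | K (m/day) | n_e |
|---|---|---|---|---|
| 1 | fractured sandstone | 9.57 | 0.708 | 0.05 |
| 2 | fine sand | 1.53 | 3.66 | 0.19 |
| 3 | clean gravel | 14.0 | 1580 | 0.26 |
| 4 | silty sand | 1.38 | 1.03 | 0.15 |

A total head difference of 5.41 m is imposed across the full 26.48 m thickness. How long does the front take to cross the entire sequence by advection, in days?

With flow normal to the layers, continuity requires the same specific discharge q through every layer.
Σ(b_i/K_i) = 9.57/0.708 + 1.53/3.66 + 14.0/1580 + 1.38/1.03 = 15.28 d.
q = Δh / Σ(b_i/K_i) = 5.41 / 15.28 = 0.3540 m/day.
In each layer the seepage velocity is v_i = q/n_i, so the layer transit time is t_i = b_i·n_i / q:
  layer 1 (fractured sandstone): t_1 = 9.57 × 0.05 / 0.3540 = 1.352 d
  layer 2 (fine sand): t_2 = 1.53 × 0.19 / 0.3540 = 0.8212 d
  layer 3 (clean gravel): t_3 = 14.0 × 0.26 / 0.3540 = 10.28 d
  layer 4 (silty sand): t_4 = 1.38 × 0.15 / 0.3540 = 0.5848 d
Total t = Σ t_i = 13.04 days.

13.0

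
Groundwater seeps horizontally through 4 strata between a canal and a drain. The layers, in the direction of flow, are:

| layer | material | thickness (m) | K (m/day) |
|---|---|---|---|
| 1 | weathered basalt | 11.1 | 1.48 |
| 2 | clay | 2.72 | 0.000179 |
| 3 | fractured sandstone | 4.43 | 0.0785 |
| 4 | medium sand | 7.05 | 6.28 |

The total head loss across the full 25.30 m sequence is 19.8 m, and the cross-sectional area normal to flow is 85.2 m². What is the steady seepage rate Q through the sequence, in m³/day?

Flow is perpendicular to layering, so the layers act in series and the equivalent K is the thickness-weighted harmonic mean.
Total thickness L = 11.1 + 2.72 + 4.43 + 7.05 = 25.30 m.
Σ(b_i/K_i) = 11.1/1.48 + 2.72/0.000179 + 4.43/0.0785 + 7.05/6.28 = 15261 d.
K_eq = L / Σ(b_i/K_i) = 25.30 / 15261 = 0.001658 m/day.
Q = K_eq · A · (Δh/L) = 0.001658 × 85.2 × (19.8/25.30) = 0.1105 m³/day.

0.111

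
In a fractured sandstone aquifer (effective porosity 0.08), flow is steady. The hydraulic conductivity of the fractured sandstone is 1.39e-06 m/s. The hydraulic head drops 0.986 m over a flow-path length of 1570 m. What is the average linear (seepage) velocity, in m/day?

Convert K: 1.39e-06 m/s × 86400 = 0.1201 m/day.
Hydraulic gradient i = Δh / L = 0.986 / 1570 = 0.0006280.
Darcy flux q = K · i = 0.1201 × 0.0006280 = 7.542e-05 m/day.
Seepage velocity v = q / n_e = 7.542e-05 / 0.08 = 0.0009428 m/day.

0.000943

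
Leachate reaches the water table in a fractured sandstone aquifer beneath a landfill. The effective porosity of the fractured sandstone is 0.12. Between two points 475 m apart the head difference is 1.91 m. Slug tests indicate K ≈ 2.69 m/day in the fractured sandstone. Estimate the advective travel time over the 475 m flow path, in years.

Hydraulic gradient i = Δh / L = 1.91 / 475 = 0.004021.
Darcy flux q = K · i = 2.690 × 0.004021 = 0.01082 m/day.
Seepage velocity v = q / n_e = 0.01082 / 0.12 = 0.09014 m/day.
Travel time t = L / v = 475 / 0.09014 = 5270 days = 14.43 years.

14.4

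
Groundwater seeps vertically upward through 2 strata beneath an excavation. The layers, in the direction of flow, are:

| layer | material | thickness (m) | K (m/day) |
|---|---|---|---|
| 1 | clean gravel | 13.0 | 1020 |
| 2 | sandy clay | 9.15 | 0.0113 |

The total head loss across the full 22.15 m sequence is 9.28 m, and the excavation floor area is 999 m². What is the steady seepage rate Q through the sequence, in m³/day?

11.4

Flow is perpendicular to layering, so the layers act in series and the equivalent K is the thickness-weighted harmonic mean.
Total thickness L = 13.0 + 9.15 = 22.15 m.
Σ(b_i/K_i) = 13.0/1020 + 9.15/0.0113 = 809.7 d.
K_eq = L / Σ(b_i/K_i) = 22.15 / 809.7 = 0.02735 m/day.
Q = K_eq · A · (Δh/L) = 0.02735 × 999 × (9.28/22.15) = 11.45 m³/day.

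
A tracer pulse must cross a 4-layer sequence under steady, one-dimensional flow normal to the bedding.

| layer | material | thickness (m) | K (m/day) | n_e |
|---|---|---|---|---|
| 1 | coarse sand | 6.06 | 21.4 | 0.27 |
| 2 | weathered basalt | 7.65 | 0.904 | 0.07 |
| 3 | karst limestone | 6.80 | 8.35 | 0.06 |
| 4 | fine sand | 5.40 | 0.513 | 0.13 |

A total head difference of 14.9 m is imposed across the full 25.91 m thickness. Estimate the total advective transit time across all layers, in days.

With flow normal to the layers, continuity requires the same specific discharge q through every layer.
Σ(b_i/K_i) = 6.06/21.4 + 7.65/0.904 + 6.80/8.35 + 5.40/0.513 = 20.09 d.
q = Δh / Σ(b_i/K_i) = 14.9 / 20.09 = 0.7418 m/day.
In each layer the seepage velocity is v_i = q/n_i, so the layer transit time is t_i = b_i·n_i / q:
  layer 1 (coarse sand): t_1 = 6.06 × 0.27 / 0.7418 = 2.206 d
  layer 2 (weathered basalt): t_2 = 7.65 × 0.07 / 0.7418 = 0.7219 d
  layer 3 (karst limestone): t_3 = 6.80 × 0.06 / 0.7418 = 0.5500 d
  layer 4 (fine sand): t_4 = 5.40 × 0.13 / 0.7418 = 0.9463 d
Total t = Σ t_i = 4.424 days.

4.42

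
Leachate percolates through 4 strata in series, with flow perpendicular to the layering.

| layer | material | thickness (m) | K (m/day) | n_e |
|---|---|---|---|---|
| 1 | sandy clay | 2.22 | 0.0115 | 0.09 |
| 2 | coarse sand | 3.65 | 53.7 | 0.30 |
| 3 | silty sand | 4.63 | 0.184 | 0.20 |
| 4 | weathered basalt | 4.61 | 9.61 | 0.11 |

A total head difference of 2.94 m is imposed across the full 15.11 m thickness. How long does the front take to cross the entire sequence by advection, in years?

With flow normal to the layers, continuity requires the same specific discharge q through every layer.
Σ(b_i/K_i) = 2.22/0.0115 + 3.65/53.7 + 4.63/0.184 + 4.61/9.61 = 218.8 d.
q = Δh / Σ(b_i/K_i) = 2.94 / 218.8 = 0.01344 m/day.
In each layer the seepage velocity is v_i = q/n_i, so the layer transit time is t_i = b_i·n_i / q:
  layer 1 (sandy clay): t_1 = 2.22 × 0.09 / 0.01344 = 14.87 d
  layer 2 (coarse sand): t_2 = 3.65 × 0.30 / 0.01344 = 81.47 d
  layer 3 (silty sand): t_3 = 4.63 × 0.20 / 0.01344 = 68.90 d
  layer 4 (weathered basalt): t_4 = 4.61 × 0.11 / 0.01344 = 37.73 d
Total t = Σ t_i = 203.0 days = 0.5557 years.

0.556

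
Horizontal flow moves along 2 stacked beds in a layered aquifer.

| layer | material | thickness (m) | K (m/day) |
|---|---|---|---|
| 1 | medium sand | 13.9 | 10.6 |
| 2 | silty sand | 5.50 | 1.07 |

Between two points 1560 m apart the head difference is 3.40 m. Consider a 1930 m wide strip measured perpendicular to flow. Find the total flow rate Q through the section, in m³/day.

Flow is parallel to layering, so each bed carries its own Darcy discharge and the transmissivities add.
Σ(K_i·b_i) = 10.6×13.9 + 1.07×5.50 = 153.2 m²/day.
Hydraulic gradient i = Δh / L = 3.40 / 1560 = 0.002179.
Q = Σ(K_i·b_i) · W · i = 153.2 × 1930 × 0.002179 = 644.5 m³/day.

645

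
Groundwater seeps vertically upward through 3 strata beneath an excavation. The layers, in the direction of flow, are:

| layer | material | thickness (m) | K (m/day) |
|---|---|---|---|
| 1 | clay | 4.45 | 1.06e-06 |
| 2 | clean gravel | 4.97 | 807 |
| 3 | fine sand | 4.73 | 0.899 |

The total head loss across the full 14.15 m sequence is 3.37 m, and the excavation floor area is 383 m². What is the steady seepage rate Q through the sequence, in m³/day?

0.000307

Flow is perpendicular to layering, so the layers act in series and the equivalent K is the thickness-weighted harmonic mean.
Total thickness L = 4.45 + 4.97 + 4.73 = 14.15 m.
Σ(b_i/K_i) = 4.45/1.06e-06 + 4.97/807 + 4.73/0.899 = 4.198e+06 d.
K_eq = L / Σ(b_i/K_i) = 14.15 / 4.198e+06 = 3.371e-06 m/day.
Q = K_eq · A · (Δh/L) = 3.371e-06 × 383 × (3.37/14.15) = 0.0003074 m³/day.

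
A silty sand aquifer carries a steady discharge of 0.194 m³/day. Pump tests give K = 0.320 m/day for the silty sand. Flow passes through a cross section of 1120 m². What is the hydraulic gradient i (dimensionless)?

From Q = K·A·i, i = Q / (K·A) = 0.194 / (0.3200 × 1120) = 0.0005413.

0.000541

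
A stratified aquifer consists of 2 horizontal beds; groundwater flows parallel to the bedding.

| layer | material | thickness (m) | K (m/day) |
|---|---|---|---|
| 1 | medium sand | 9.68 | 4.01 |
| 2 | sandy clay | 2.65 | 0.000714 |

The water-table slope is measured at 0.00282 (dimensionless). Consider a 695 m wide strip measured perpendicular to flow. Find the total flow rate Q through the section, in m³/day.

Flow is parallel to layering, so each bed carries its own Darcy discharge and the transmissivities add.
Σ(K_i·b_i) = 4.01×9.68 + 0.000714×2.65 = 38.82 m²/day.
Hydraulic gradient i = 0.00282.
Q = Σ(K_i·b_i) · W · i = 38.82 × 695 × 0.002820 = 76.08 m³/day.

76.1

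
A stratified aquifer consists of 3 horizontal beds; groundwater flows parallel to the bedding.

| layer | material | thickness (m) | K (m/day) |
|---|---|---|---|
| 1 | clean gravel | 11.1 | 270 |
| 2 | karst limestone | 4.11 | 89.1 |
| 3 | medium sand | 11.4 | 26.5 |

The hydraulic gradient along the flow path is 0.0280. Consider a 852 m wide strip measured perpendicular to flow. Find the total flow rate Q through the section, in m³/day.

Flow is parallel to layering, so each bed carries its own Darcy discharge and the transmissivities add.
Σ(K_i·b_i) = 270×11.1 + 89.1×4.11 + 26.5×11.4 = 3665 m²/day.
Hydraulic gradient i = 0.0280.
Q = Σ(K_i·b_i) · W · i = 3665 × 852 × 0.02800 = 87439 m³/day.

87400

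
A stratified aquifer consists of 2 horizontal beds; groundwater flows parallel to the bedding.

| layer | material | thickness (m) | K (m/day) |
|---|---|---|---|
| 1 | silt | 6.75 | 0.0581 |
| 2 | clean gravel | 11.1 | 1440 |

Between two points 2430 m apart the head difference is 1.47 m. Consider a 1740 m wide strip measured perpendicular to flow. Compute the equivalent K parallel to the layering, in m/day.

895

Flow is parallel to layering, so each bed carries its own Darcy discharge and the transmissivities add.
Σ(K_i·b_i) = 0.0581×6.75 + 1440×11.1 = 15984 m²/day.
Total thickness b = 17.85 m, so K_eq = Σ(K_i·b_i)/b = 895.5 m/day.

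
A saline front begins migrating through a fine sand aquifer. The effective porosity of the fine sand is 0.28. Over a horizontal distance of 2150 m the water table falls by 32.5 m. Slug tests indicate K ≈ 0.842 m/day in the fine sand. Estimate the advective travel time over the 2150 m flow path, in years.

129

Hydraulic gradient i = Δh / L = 32.5 / 2150 = 0.01512.
Darcy flux q = K · i = 0.8420 × 0.01512 = 0.01273 m/day.
Seepage velocity v = q / n_e = 0.01273 / 0.28 = 0.04546 m/day.
Travel time t = L / v = 2150 / 0.04546 = 47298 days = 129.5 years.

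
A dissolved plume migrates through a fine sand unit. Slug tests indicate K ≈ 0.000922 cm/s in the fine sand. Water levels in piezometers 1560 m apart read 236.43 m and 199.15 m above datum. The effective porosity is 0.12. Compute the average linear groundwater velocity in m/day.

Convert K: 0.000922 cm/s × 864 = 0.7966 m/day.
Hydraulic gradient i = (236.43 − 199.15) / 1560 = 37.28 / 1560 = 0.02390.
Darcy flux q = K · i = 0.7966 × 0.02390 = 0.01904 m/day.
Seepage velocity v = q / n_e = 0.01904 / 0.12 = 0.1586 m/day.

0.159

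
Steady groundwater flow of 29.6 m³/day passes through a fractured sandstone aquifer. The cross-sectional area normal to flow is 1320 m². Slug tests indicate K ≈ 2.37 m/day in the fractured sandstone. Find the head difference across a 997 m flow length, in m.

From Q = K·A·i, i = Q / (K·A) = 29.6 / (2.370 × 1320) = 0.009462.
Head loss Δh = i · L = 0.009462 × 997 = 9.433 m.

9.43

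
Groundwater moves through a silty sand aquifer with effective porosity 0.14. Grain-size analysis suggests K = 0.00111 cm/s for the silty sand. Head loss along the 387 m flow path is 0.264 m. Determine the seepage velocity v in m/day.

Convert K: 0.00111 cm/s × 864 = 0.9590 m/day.
Hydraulic gradient i = Δh / L = 0.264 / 387 = 0.0006822.
Darcy flux q = K · i = 0.9590 × 0.0006822 = 0.0006542 m/day.
Seepage velocity v = q / n_e = 0.0006542 / 0.14 = 0.004673 m/day.

0.00467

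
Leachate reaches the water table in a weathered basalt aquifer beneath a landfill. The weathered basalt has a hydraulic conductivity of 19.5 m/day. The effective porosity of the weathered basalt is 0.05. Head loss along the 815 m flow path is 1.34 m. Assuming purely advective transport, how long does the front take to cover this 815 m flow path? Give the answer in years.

3.48

Hydraulic gradient i = Δh / L = 1.34 / 815 = 0.001644.
Darcy flux q = K · i = 19.50 × 0.001644 = 0.03206 m/day.
Seepage velocity v = q / n_e = 0.03206 / 0.05 = 0.6412 m/day.
Travel time t = L / v = 815 / 0.6412 = 1271 days = 3.480 years.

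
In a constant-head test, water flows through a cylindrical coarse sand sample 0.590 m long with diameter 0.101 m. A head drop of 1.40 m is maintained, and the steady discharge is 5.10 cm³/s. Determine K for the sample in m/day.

Cross-sectional area A = π·(d/2)² = π × (0.101/2)² = 0.008012 m².
Convert discharge: 5.10 cm³/s = 5.100e-06 m³/s.
Darcy's law rearranged: K = Q·L / (A·Δh) = 5.100e-06 × 0.590 / (0.008012 × 1.40) = 0.0002683 m/s = 23.18 m/day.

23.2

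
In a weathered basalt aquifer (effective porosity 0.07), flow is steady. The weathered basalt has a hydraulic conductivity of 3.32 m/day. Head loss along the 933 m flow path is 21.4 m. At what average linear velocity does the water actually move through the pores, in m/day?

Hydraulic gradient i = Δh / L = 21.4 / 933 = 0.02294.
Darcy flux q = K · i = 3.320 × 0.02294 = 0.07615 m/day.
Seepage velocity v = q / n_e = 0.07615 / 0.07 = 1.088 m/day.

1.09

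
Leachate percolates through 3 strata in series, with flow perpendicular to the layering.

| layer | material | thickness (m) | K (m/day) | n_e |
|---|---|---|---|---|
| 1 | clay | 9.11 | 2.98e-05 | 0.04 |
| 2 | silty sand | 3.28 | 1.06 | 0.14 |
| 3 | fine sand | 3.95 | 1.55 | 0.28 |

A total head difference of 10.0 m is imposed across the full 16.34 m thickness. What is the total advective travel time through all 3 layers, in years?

With flow normal to the layers, continuity requires the same specific discharge q through every layer.
Σ(b_i/K_i) = 9.11/2.98e-05 + 3.28/1.06 + 3.95/1.55 = 3.057e+05 d.
q = Δh / Σ(b_i/K_i) = 10.0 / 3.057e+05 = 3.271e-05 m/day.
In each layer the seepage velocity is v_i = q/n_i, so the layer transit time is t_i = b_i·n_i / q:
  layer 1 (clay): t_1 = 9.11 × 0.04 / 3.271e-05 = 11140 d
  layer 2 (silty sand): t_2 = 3.28 × 0.14 / 3.271e-05 = 14038 d
  layer 3 (fine sand): t_3 = 3.95 × 0.28 / 3.271e-05 = 33812 d
Total t = Σ t_i = 58990 days = 161.5 years.

162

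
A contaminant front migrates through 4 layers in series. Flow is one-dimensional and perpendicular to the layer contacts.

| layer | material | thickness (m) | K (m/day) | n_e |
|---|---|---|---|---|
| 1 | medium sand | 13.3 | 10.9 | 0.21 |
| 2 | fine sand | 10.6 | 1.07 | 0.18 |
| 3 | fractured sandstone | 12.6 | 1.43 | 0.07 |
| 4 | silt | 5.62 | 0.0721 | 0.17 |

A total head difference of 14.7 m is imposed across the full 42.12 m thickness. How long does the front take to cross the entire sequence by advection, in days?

With flow normal to the layers, continuity requires the same specific discharge q through every layer.
Σ(b_i/K_i) = 13.3/10.9 + 10.6/1.07 + 12.6/1.43 + 5.62/0.0721 = 97.89 d.
q = Δh / Σ(b_i/K_i) = 14.7 / 97.89 = 0.1502 m/day.
In each layer the seepage velocity is v_i = q/n_i, so the layer transit time is t_i = b_i·n_i / q:
  layer 1 (medium sand): t_1 = 13.3 × 0.21 / 0.1502 = 18.60 d
  layer 2 (fine sand): t_2 = 10.6 × 0.18 / 0.1502 = 12.71 d
  layer 3 (fractured sandstone): t_3 = 12.6 × 0.07 / 0.1502 = 5.873 d
  layer 4 (silt): t_4 = 5.62 × 0.17 / 0.1502 = 6.362 d
Total t = Σ t_i = 43.54 days.

43.5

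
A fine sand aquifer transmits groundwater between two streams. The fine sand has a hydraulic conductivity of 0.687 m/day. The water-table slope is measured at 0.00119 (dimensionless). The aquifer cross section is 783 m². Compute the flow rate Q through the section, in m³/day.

0.640

Hydraulic gradient i = 0.00119.
Darcy's law: Q = K · A · i = 0.6870 × 783.0 × 0.001190 = 0.6401 m³/day.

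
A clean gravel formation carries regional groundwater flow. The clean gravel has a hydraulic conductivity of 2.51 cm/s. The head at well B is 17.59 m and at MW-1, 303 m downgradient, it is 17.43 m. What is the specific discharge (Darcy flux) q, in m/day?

Convert K: 2.51 cm/s × 864 = 2169 m/day.
Hydraulic gradient i = (17.59 − 17.43) / 303 = 0.16 / 303 = 0.0005281.
Specific discharge q = K · i = 2169 × 0.0005281 = 1.145 m/day.

1.15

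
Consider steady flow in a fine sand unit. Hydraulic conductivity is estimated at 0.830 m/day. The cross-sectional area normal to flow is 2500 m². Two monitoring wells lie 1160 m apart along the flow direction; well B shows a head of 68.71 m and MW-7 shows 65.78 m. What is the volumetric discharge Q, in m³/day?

Hydraulic gradient i = (68.71 − 65.78) / 1160 = 2.93 / 1160 = 0.002526.
Darcy's law: Q = K · A · i = 0.8300 × 2500 × 0.002526 = 5.241 m³/day.

5.24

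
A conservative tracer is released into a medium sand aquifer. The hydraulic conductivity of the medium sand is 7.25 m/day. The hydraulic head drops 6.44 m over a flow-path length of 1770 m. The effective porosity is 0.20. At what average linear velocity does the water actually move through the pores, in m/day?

Hydraulic gradient i = Δh / L = 6.44 / 1770 = 0.003638.
Darcy flux q = K · i = 7.250 × 0.003638 = 0.02638 m/day.
Seepage velocity v = q / n_e = 0.02638 / 0.20 = 0.1319 m/day.

0.132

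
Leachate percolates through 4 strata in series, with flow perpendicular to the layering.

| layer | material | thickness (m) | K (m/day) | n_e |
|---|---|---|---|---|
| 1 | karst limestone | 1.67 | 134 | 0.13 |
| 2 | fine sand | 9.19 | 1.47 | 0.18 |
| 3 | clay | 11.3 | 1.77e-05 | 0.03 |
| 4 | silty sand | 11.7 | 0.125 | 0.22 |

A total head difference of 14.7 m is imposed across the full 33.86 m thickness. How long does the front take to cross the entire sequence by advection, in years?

569

With flow normal to the layers, continuity requires the same specific discharge q through every layer.
Σ(b_i/K_i) = 1.67/134 + 9.19/1.47 + 11.3/1.77e-05 + 11.7/0.125 = 6.385e+05 d.
q = Δh / Σ(b_i/K_i) = 14.7 / 6.385e+05 = 2.302e-05 m/day.
In each layer the seepage velocity is v_i = q/n_i, so the layer transit time is t_i = b_i·n_i / q:
  layer 1 (karst limestone): t_1 = 1.67 × 0.13 / 2.302e-05 = 9430 d
  layer 2 (fine sand): t_2 = 9.19 × 0.18 / 2.302e-05 = 71853 d
  layer 3 (clay): t_3 = 11.3 × 0.03 / 2.302e-05 = 14725 d
  layer 4 (silty sand): t_4 = 11.7 × 0.22 / 2.302e-05 = 1.118e+05 d
Total t = Σ t_i = 2.078e+05 days = 569.0 years.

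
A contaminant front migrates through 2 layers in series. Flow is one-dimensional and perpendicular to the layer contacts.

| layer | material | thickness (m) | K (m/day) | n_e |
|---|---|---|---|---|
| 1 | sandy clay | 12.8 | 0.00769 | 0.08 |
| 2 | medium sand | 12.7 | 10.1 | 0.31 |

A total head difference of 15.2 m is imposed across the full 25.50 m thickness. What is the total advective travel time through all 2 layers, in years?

With flow normal to the layers, continuity requires the same specific discharge q through every layer.
Σ(b_i/K_i) = 12.8/0.00769 + 12.7/10.1 = 1666 d.
q = Δh / Σ(b_i/K_i) = 15.2 / 1666 = 0.009125 m/day.
In each layer the seepage velocity is v_i = q/n_i, so the layer transit time is t_i = b_i·n_i / q:
  layer 1 (sandy clay): t_1 = 12.8 × 0.08 / 0.009125 = 112.2 d
  layer 2 (medium sand): t_2 = 12.7 × 0.31 / 0.009125 = 431.5 d
Total t = Σ t_i = 543.7 days = 1.488 years.

1.49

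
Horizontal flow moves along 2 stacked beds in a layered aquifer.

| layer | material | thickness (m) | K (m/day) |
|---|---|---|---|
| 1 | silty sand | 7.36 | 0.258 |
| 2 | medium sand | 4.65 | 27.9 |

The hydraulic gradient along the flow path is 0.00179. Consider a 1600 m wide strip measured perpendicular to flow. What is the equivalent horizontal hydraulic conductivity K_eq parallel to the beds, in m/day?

11.0

Flow is parallel to layering, so each bed carries its own Darcy discharge and the transmissivities add.
Σ(K_i·b_i) = 0.258×7.36 + 27.9×4.65 = 131.6 m²/day.
Total thickness b = 12.01 m, so K_eq = Σ(K_i·b_i)/b = 10.96 m/day.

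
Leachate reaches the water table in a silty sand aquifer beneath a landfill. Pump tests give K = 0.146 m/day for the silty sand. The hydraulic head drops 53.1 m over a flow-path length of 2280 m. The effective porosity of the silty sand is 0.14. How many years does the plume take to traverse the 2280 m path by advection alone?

257

Hydraulic gradient i = Δh / L = 53.1 / 2280 = 0.02329.
Darcy flux q = K · i = 0.1460 × 0.02329 = 0.003400 m/day.
Seepage velocity v = q / n_e = 0.003400 / 0.14 = 0.02429 m/day.
Travel time t = L / v = 2280 / 0.02429 = 93875 days = 257.0 years.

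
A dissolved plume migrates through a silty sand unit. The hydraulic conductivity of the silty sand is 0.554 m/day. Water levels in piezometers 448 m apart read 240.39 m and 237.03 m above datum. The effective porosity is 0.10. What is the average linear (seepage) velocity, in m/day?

0.0415

Hydraulic gradient i = (240.39 − 237.03) / 448 = 3.36 / 448 = 0.007500.
Darcy flux q = K · i = 0.5540 × 0.007500 = 0.004155 m/day.
Seepage velocity v = q / n_e = 0.004155 / 0.10 = 0.04155 m/day.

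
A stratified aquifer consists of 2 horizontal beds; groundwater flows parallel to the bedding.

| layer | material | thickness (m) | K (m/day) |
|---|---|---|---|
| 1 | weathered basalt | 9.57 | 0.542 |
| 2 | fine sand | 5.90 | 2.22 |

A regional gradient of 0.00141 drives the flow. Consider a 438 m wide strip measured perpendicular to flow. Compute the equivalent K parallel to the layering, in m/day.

Flow is parallel to layering, so each bed carries its own Darcy discharge and the transmissivities add.
Σ(K_i·b_i) = 0.542×9.57 + 2.22×5.90 = 18.28 m²/day.
Total thickness b = 15.47 m, so K_eq = Σ(K_i·b_i)/b = 1.182 m/day.

1.18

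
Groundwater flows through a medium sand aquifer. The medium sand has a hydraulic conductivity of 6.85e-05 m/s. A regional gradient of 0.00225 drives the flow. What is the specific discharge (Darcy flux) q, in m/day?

0.0133

Convert K: 6.85e-05 m/s × 86400 = 5.918 m/day.
Hydraulic gradient i = 0.00225.
Specific discharge q = K · i = 5.918 × 0.002250 = 0.01332 m/day.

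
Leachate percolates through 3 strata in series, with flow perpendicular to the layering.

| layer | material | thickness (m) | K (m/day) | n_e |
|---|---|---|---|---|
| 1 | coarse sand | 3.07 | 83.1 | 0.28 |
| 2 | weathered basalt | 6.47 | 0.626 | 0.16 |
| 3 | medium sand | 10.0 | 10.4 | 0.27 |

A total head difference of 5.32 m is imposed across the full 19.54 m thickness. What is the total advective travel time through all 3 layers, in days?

With flow normal to the layers, continuity requires the same specific discharge q through every layer.
Σ(b_i/K_i) = 3.07/83.1 + 6.47/0.626 + 10.0/10.4 = 11.33 d.
q = Δh / Σ(b_i/K_i) = 5.32 / 11.33 = 0.4694 m/day.
In each layer the seepage velocity is v_i = q/n_i, so the layer transit time is t_i = b_i·n_i / q:
  layer 1 (coarse sand): t_1 = 3.07 × 0.28 / 0.4694 = 1.831 d
  layer 2 (weathered basalt): t_2 = 6.47 × 0.16 / 0.4694 = 2.205 d
  layer 3 (medium sand): t_3 = 10.0 × 0.27 / 0.4694 = 5.752 d
Total t = Σ t_i = 9.789 days.

9.79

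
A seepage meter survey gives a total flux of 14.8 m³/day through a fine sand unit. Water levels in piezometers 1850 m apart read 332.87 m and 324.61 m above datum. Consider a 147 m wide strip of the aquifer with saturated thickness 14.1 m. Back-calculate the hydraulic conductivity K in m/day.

Cross-sectional area A = 147 × 14.1 = 2073 m².
Hydraulic gradient i = (332.87 − 324.61) / 1850 = 8.26 / 1850 = 0.004465.
From Q = K·A·i, K = Q / (A·i) = 14.8 / (2073 × 0.004465) = 1.599 m/day.

1.60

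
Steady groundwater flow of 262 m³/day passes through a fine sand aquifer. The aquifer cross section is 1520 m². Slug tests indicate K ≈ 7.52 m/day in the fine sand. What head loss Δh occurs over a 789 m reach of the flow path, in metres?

From Q = K·A·i, i = Q / (K·A) = 262 / (7.520 × 1520) = 0.02292.
Head loss Δh = i · L = 0.02292 × 789 = 18.08 m.

18.1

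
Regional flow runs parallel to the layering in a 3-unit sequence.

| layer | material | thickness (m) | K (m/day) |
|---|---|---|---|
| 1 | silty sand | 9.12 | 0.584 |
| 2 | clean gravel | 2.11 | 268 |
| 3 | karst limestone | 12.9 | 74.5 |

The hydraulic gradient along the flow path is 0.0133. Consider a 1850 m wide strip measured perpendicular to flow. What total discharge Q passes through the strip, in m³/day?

37700

Flow is parallel to layering, so each bed carries its own Darcy discharge and the transmissivities add.
Σ(K_i·b_i) = 0.584×9.12 + 268×2.11 + 74.5×12.9 = 1532 m²/day.
Hydraulic gradient i = 0.0133.
Q = Σ(K_i·b_i) · W · i = 1532 × 1850 × 0.01330 = 37691 m³/day.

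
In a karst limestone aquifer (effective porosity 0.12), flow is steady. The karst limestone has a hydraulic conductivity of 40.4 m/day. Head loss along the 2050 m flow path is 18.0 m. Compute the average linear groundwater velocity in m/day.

Hydraulic gradient i = Δh / L = 18.0 / 2050 = 0.008780.
Darcy flux q = K · i = 40.40 × 0.008780 = 0.3547 m/day.
Seepage velocity v = q / n_e = 0.3547 / 0.12 = 2.956 m/day.

2.96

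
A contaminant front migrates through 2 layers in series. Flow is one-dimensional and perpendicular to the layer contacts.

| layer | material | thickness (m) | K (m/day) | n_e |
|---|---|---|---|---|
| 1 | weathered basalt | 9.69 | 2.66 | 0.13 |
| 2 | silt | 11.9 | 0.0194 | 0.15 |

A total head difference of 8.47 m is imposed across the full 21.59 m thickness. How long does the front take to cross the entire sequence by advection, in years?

0.607

With flow normal to the layers, continuity requires the same specific discharge q through every layer.
Σ(b_i/K_i) = 9.69/2.66 + 11.9/0.0194 = 617.0 d.
q = Δh / Σ(b_i/K_i) = 8.47 / 617.0 = 0.01373 m/day.
In each layer the seepage velocity is v_i = q/n_i, so the layer transit time is t_i = b_i·n_i / q:
  layer 1 (weathered basalt): t_1 = 9.69 × 0.13 / 0.01373 = 91.77 d
  layer 2 (silt): t_2 = 11.9 × 0.15 / 0.01373 = 130.0 d
Total t = Σ t_i = 221.8 days = 0.6073 years.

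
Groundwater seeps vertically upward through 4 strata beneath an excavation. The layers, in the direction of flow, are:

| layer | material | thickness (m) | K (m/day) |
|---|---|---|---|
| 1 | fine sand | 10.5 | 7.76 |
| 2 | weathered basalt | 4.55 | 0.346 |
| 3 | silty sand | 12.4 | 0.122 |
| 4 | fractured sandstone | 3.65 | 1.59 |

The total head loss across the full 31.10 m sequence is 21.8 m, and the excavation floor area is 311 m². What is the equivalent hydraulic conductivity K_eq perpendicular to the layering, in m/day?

Flow is perpendicular to layering, so the layers act in series and the equivalent K is the thickness-weighted harmonic mean.
Total thickness L = 10.5 + 4.55 + 12.4 + 3.65 = 31.10 m.
Σ(b_i/K_i) = 10.5/7.76 + 4.55/0.346 + 12.4/0.122 + 3.65/1.59 = 118.4 d.
K_eq = L / Σ(b_i/K_i) = 31.10 / 118.4 = 0.2626 m/day.

0.263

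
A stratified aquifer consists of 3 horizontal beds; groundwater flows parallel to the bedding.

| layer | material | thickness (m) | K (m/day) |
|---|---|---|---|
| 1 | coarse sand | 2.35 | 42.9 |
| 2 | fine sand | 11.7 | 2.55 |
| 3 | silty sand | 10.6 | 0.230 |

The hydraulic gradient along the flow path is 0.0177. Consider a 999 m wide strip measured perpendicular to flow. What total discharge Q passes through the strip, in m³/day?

2350

Flow is parallel to layering, so each bed carries its own Darcy discharge and the transmissivities add.
Σ(K_i·b_i) = 42.9×2.35 + 2.55×11.7 + 0.230×10.6 = 133.1 m²/day.
Hydraulic gradient i = 0.0177.
Q = Σ(K_i·b_i) · W · i = 133.1 × 999 × 0.01770 = 2353 m³/day.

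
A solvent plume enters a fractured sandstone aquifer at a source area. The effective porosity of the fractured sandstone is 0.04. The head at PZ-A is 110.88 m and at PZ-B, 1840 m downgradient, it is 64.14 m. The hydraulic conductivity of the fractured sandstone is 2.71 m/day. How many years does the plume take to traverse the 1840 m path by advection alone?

2.93

Hydraulic gradient i = (110.88 − 64.14) / 1840 = 46.74 / 1840 = 0.02540.
Darcy flux q = K · i = 2.710 × 0.02540 = 0.06884 m/day.
Seepage velocity v = q / n_e = 0.06884 / 0.04 = 1.721 m/day.
Travel time t = L / v = 1840 / 1.721 = 1069 days = 2.927 years.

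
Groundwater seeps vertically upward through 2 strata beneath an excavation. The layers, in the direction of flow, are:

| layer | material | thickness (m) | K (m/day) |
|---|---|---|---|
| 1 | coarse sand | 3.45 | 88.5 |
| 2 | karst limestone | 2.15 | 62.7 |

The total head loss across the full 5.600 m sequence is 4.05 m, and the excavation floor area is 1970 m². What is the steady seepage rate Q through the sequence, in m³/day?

109000

Flow is perpendicular to layering, so the layers act in series and the equivalent K is the thickness-weighted harmonic mean.
Total thickness L = 3.45 + 2.15 = 5.600 m.
Σ(b_i/K_i) = 3.45/88.5 + 2.15/62.7 = 0.07327 d.
K_eq = L / Σ(b_i/K_i) = 5.600 / 0.07327 = 76.43 m/day.
Q = K_eq · A · (Δh/L) = 76.43 × 1970 × (4.05/5.600) = 1.089e+05 m³/day.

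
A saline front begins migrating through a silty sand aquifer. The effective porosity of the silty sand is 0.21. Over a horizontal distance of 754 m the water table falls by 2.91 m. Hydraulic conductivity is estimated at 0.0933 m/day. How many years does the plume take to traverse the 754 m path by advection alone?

Hydraulic gradient i = Δh / L = 2.91 / 754 = 0.003859.
Darcy flux q = K · i = 0.09330 × 0.003859 = 0.0003601 m/day.
Seepage velocity v = q / n_e = 0.0003601 / 0.21 = 0.001715 m/day.
Travel time t = L / v = 754 / 0.001715 = 4.397e+05 days = 1204 years.

1200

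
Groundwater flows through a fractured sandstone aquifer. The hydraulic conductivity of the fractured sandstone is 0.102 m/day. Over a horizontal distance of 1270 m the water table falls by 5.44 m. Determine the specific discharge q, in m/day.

0.000437

Hydraulic gradient i = Δh / L = 5.44 / 1270 = 0.004283.
Specific discharge q = K · i = 0.1020 × 0.004283 = 0.0004369 m/day.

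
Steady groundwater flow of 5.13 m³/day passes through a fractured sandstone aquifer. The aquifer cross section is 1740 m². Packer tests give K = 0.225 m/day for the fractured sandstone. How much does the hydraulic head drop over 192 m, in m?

From Q = K·A·i, i = Q / (K·A) = 5.13 / (0.2250 × 1740) = 0.01310.
Head loss Δh = i · L = 0.01310 × 192 = 2.516 m.

2.52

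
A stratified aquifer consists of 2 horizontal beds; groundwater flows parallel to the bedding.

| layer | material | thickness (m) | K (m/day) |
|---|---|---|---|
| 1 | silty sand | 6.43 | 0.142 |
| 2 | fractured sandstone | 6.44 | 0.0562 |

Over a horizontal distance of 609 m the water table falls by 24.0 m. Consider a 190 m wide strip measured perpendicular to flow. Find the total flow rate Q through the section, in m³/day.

Flow is parallel to layering, so each bed carries its own Darcy discharge and the transmissivities add.
Σ(K_i·b_i) = 0.142×6.43 + 0.0562×6.44 = 1.275 m²/day.
Hydraulic gradient i = Δh / L = 24.0 / 609 = 0.03941.
Q = Σ(K_i·b_i) · W · i = 1.275 × 190 × 0.03941 = 9.547 m³/day.

9.55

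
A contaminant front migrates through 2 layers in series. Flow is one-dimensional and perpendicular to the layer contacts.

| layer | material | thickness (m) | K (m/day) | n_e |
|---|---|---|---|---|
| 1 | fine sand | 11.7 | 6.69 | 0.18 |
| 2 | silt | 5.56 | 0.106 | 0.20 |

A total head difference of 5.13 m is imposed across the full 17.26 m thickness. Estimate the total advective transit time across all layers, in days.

34.0

With flow normal to the layers, continuity requires the same specific discharge q through every layer.
Σ(b_i/K_i) = 11.7/6.69 + 5.56/0.106 = 54.20 d.
q = Δh / Σ(b_i/K_i) = 5.13 / 54.20 = 0.09465 m/day.
In each layer the seepage velocity is v_i = q/n_i, so the layer transit time is t_i = b_i·n_i / q:
  layer 1 (fine sand): t_1 = 11.7 × 0.18 / 0.09465 = 22.25 d
  layer 2 (silt): t_2 = 5.56 × 0.20 / 0.09465 = 11.75 d
Total t = Σ t_i = 34.00 days.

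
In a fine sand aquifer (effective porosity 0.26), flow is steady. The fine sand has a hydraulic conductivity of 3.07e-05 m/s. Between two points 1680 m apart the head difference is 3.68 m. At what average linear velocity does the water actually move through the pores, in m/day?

0.0223

Convert K: 3.07e-05 m/s × 86400 = 2.652 m/day.
Hydraulic gradient i = Δh / L = 3.68 / 1680 = 0.002190.
Darcy flux q = K · i = 2.652 × 0.002190 = 0.005810 m/day.
Seepage velocity v = q / n_e = 0.005810 / 0.26 = 0.02235 m/day.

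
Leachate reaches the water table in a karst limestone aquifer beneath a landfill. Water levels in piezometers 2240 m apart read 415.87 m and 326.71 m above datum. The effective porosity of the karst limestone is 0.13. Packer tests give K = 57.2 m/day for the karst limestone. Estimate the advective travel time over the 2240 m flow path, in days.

Hydraulic gradient i = (415.87 − 326.71) / 2240 = 89.16 / 2240 = 0.03980.
Darcy flux q = K · i = 57.20 × 0.03980 = 2.277 m/day.
Seepage velocity v = q / n_e = 2.277 / 0.13 = 17.51 m/day.
Travel time t = L / v = 2240 / 17.51 = 127.9 days.

128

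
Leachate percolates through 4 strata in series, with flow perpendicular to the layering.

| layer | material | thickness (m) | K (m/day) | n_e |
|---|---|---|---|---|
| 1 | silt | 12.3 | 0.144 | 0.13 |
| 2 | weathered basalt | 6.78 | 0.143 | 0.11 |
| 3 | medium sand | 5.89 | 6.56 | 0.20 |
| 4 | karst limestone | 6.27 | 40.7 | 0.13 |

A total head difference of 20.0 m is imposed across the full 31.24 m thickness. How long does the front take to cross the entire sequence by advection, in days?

29.0

With flow normal to the layers, continuity requires the same specific discharge q through every layer.
Σ(b_i/K_i) = 12.3/0.144 + 6.78/0.143 + 5.89/6.56 + 6.27/40.7 = 133.9 d.
q = Δh / Σ(b_i/K_i) = 20.0 / 133.9 = 0.1494 m/day.
In each layer the seepage velocity is v_i = q/n_i, so the layer transit time is t_i = b_i·n_i / q:
  layer 1 (silt): t_1 = 12.3 × 0.13 / 0.1494 = 10.70 d
  layer 2 (weathered basalt): t_2 = 6.78 × 0.11 / 0.1494 = 4.992 d
  layer 3 (medium sand): t_3 = 5.89 × 0.20 / 0.1494 = 7.886 d
  layer 4 (karst limestone): t_4 = 6.27 × 0.13 / 0.1494 = 5.456 d
Total t = Σ t_i = 29.04 days.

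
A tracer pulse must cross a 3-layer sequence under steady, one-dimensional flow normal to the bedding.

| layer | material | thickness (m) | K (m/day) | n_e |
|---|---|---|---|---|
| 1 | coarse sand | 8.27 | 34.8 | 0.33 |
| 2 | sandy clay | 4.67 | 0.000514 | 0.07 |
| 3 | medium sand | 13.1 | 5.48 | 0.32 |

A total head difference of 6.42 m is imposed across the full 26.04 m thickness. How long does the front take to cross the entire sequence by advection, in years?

With flow normal to the layers, continuity requires the same specific discharge q through every layer.
Σ(b_i/K_i) = 8.27/34.8 + 4.67/0.000514 + 13.1/5.48 = 9088 d.
q = Δh / Σ(b_i/K_i) = 6.42 / 9088 = 0.0007064 m/day.
In each layer the seepage velocity is v_i = q/n_i, so the layer transit time is t_i = b_i·n_i / q:
  layer 1 (coarse sand): t_1 = 8.27 × 0.33 / 0.0007064 = 3863 d
  layer 2 (sandy clay): t_2 = 4.67 × 0.07 / 0.0007064 = 462.8 d
  layer 3 (medium sand): t_3 = 13.1 × 0.32 / 0.0007064 = 5934 d
Total t = Σ t_i = 10260 days = 28.09 years.

28.1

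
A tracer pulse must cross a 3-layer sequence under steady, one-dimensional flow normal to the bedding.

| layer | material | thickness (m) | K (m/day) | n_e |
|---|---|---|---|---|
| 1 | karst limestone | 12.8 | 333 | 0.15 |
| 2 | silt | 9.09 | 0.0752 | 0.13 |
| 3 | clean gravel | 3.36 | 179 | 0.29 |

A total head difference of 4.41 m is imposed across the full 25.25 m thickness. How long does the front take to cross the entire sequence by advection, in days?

With flow normal to the layers, continuity requires the same specific discharge q through every layer.
Σ(b_i/K_i) = 12.8/333 + 9.09/0.0752 + 3.36/179 = 120.9 d.
q = Δh / Σ(b_i/K_i) = 4.41 / 120.9 = 0.03647 m/day.
In each layer the seepage velocity is v_i = q/n_i, so the layer transit time is t_i = b_i·n_i / q:
  layer 1 (karst limestone): t_1 = 12.8 × 0.15 / 0.03647 = 52.65 d
  layer 2 (silt): t_2 = 9.09 × 0.13 / 0.03647 = 32.41 d
  layer 3 (clean gravel): t_3 = 3.36 × 0.29 / 0.03647 = 26.72 d
Total t = Σ t_i = 111.8 days.

112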